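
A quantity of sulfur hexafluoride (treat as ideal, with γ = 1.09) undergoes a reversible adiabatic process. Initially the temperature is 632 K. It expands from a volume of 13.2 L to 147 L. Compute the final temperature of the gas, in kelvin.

Adiabatic: T₁V₁^(γ−1) = T₂V₂^(γ−1) ⇒ T₂ = T₁ (V₁/V₂)^(γ−1).
T₂ = 632 × (13.2/147)^(0.09) = 508.8 K.

T₂ ≈ 509 K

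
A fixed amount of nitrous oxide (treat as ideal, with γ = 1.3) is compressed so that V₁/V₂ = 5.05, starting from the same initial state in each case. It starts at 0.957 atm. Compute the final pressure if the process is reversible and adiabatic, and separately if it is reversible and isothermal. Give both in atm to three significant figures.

Isothermal: P₂ = P₁(V₁/V₂) = 0.957×5.05 = 4.833 atm.
Adiabatic: P₂ = P₁(V₁/V₂)^γ = 0.957×5.05^(1.3) = 7.856 atm.

adiabatic: 7.86 atm; isothermal: 4.83 atm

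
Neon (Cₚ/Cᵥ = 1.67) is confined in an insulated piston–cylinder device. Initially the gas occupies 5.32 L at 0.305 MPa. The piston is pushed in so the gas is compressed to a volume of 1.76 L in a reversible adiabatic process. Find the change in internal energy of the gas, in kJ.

P₂ = P₁(V₁/V₂)^γ = 0.305×(5.32/1.76)^(1.67) = 1.934 MPa.
For a reversible adiabat, W_by_gas = (P₁V₁ − P₂V₂)/(γ−1).
W_by = (305000×0.00532 − 1.934×10^6×0.00176) / (0.67) = -2660 J.
Q = 0 ⇒ ΔU = −W_by = 2660 J.

ΔU ≈ 2.66 kJ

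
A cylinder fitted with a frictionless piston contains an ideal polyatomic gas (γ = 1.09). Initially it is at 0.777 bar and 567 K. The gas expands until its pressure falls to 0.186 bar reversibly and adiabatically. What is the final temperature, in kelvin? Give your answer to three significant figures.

Along an adiabat T P^((1−γ)/γ) is constant, so T₂ = T₁ (P₂/P₁)^((γ−1)/γ).
T₂ = 567 × (0.186/0.777)^(0.0826) = 503.9 K.

T₂ ≈ 504 K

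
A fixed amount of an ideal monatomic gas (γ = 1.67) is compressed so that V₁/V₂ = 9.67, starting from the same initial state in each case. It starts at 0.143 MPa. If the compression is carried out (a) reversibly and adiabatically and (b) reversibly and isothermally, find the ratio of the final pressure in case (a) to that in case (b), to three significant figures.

Isothermal: P_b = P₁(V₁/V₂) = 0.143×9.67.
Adiabatic: P_a = P₁(V₁/V₂)^γ = 0.143×9.67^(1.67).
P_a/P_b = (V₁/V₂)^(γ−1) = 9.67^(0.67) = 4.573.

P_adiabatic / P_isothermal ≈ 4.57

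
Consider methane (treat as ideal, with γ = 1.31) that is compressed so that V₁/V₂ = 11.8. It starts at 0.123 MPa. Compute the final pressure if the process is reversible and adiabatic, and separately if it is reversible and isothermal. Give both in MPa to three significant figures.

Isothermal: P₂ = P₁(V₁/V₂) = 0.123×11.8 = 1.451 MPa.
Adiabatic: P₂ = P₁(V₁/V₂)^γ = 0.123×11.8^(1.31) = 3.119 MPa.

adiabatic: 3.12 MPa; isothermal: 1.45 MPa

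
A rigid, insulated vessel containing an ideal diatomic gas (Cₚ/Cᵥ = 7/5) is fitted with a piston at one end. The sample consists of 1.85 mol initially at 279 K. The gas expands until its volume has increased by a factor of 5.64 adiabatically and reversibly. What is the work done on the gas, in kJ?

For a reversible adiabat TV^(γ−1) is constant, so T₂ = T₁ (V₁/V₂)^(γ−1).
T₂ = 279 × (1/5.64)^(2/5) = 139.7 K.
Q = 0, so ΔU = W_on_gas = nCᵥΔT with Cᵥ = R/(γ−1) = 20.79 J/(mol·K).
ΔU = 1.85 × 20.79 × (139.7 − 279) = -5358 J.

W ≈ -5.36 kJ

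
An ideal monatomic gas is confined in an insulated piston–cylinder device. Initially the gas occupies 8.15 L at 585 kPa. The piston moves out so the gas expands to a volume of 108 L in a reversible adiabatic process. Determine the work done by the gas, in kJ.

γ = 5/3 for a monatomic ideal gas.
P₂ = P₁(V₁/V₂)^γ = 585×(8.15/108)^(5/3) = 7.883 kPa.
For a reversible adiabat, W_by_gas = (P₁V₁ − P₂V₂)/(γ−1).
W_by = (585000×0.00815 − 7883×0.108) / (2/3) = 5875 J.

W ≈ 5.87 kJ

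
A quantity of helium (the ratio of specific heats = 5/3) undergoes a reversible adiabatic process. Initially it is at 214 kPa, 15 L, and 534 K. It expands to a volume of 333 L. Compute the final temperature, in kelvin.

T₂ ≈ 67.6 K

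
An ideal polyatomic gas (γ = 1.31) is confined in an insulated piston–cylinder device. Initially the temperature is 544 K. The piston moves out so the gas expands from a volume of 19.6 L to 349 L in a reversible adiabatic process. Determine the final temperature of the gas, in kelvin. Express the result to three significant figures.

Adiabatic: T₁V₁^(γ−1) = T₂V₂^(γ−1) ⇒ T₂ = T₁ (V₁/V₂)^(γ−1).
T₂ = 544 × (19.6/349)^(0.31) = 222.8 K.

T₂ ≈ 223 K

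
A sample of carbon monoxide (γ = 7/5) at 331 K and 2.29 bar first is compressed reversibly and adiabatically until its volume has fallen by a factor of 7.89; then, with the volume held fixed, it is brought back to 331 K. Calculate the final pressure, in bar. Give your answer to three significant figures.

Adiabatic step (PV^γ = const): P₂ = 2.29×7.89^(7/5) = 41.28 bar; T₂ = 331×7.89^(2/5) = 756.2 K.
Isochoric: P₃ = P₂(T₃/T₂) = 41.28 × (331/756.2) = 18.07 bar.

P₃ ≈ 18.1 bar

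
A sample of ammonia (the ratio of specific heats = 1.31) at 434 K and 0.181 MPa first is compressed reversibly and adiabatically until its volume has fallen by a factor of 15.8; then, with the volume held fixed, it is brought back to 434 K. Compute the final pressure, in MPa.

P₃ ≈ 2.86 MPa

Adiabatic step (PV^γ = const): P₂ = 0.181×15.8^(1.31) = 6.729 MPa; T₂ = 434×15.8^(0.31) = 1021 K.
Isochoric: P₃ = P₂(T₃/T₂) = 6.729 × (434/1021) = 2.86 MPa.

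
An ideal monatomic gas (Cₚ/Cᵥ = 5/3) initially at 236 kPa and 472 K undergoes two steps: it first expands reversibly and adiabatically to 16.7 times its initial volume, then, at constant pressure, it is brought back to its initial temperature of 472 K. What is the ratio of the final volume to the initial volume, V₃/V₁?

V₃/V₁ ≈ 109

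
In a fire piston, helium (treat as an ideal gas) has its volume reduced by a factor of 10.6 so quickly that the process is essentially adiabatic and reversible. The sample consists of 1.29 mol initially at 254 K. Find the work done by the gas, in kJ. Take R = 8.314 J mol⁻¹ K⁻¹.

W ≈ -15.6 kJ

Adiabatic: T₁V₁^(γ−1) = T₂V₂^(γ−1) ⇒ T₂ = T₁ (V₁/V₂)^(γ−1).
γ = 5/3 for a monatomic ideal gas, so γ−1 = 2/3.
T₂ = 254 × 10.6^(2/3) = 1226 K.
Q = 0, so ΔU = W_on_gas = nCᵥΔT with Cᵥ = R/(γ−1) = 12.47 J/(mol·K).
ΔU = 1.29 × 12.47 × (1226 − 254) = 15630 J.
Work done by the gas = −ΔU = -15630 J.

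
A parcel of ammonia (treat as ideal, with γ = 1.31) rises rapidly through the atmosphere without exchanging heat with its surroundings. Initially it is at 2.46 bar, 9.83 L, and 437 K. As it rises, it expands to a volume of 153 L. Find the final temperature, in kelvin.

T₂ ≈ 187 K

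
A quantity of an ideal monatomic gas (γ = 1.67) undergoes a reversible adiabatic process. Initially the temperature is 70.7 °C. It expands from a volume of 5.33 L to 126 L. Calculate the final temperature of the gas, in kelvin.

Adiabatic: T₁V₁^(γ−1) = T₂V₂^(γ−1) ⇒ T₂ = T₁ (V₁/V₂)^(γ−1).
T₁ = 70.7 °C = 343.8 K.
T₂ = 343.8 × (5.33/126)^(0.67) = 41.31 K.

T₂ ≈ 41.3 K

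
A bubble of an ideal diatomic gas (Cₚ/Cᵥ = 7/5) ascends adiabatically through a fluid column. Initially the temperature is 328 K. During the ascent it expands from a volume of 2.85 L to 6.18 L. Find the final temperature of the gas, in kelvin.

For a reversible adiabat TV^(γ−1) is constant, so T₂ = T₁ (V₁/V₂)^(γ−1).
T₂ = 328 × (2.85/6.18)^(2/5) = 240.7 K.

T₂ ≈ 241 K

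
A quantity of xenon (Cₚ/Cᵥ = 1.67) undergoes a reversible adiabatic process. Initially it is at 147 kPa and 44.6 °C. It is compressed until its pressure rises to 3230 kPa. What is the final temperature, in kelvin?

Along an adiabat T P^((1−γ)/γ) is constant, so T₂ = T₁ (P₂/P₁)^((γ−1)/γ).
T₁ = 44.6 °C = 317.8 K.
T₂ = 317.8 × (3230/147)^(0.401) = 1098 K.

T₂ ≈ 1100 K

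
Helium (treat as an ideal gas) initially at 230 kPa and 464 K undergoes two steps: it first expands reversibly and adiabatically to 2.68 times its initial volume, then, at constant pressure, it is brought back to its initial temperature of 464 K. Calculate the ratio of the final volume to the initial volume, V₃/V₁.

For a monatomic ideal gas γ = 5/3.
Adiabatic step: V₂/V₁ = 2.68; T₂ = T₁·(1/2.68)^(2/3) = 240.5 K.
Isobaric step: V₃/V₂ = T₃/T₂ = 464/240.5.
V₃/V₁ = (V₂/V₁)(V₃/V₂) = 2.68 × (464/240.5) = 5.171.

V₃/V₁ ≈ 5.17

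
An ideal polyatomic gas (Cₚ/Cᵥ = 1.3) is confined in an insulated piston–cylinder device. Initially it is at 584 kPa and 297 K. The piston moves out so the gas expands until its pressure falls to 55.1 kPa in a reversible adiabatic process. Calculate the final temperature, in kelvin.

T₂ ≈ 172 K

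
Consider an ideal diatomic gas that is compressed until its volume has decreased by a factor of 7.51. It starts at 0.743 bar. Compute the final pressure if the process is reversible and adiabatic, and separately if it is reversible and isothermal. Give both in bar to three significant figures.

For a diatomic ideal gas γ = 7/5.
Isothermal: P₂ = P₁(V₁/V₂) = 0.743×7.51 = 5.58 bar.
Adiabatic: P₂ = P₁(V₁/V₂)^γ = 0.743×7.51^(7/5) = 12.5 bar.

adiabatic: 12.5 bar; isothermal: 5.58 bar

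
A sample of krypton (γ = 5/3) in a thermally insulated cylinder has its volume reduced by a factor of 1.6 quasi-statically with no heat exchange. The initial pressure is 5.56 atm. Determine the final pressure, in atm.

Adiabatic: P₁V₁^γ = P₂V₂^γ ⇒ P₂ = P₁ (V₁/V₂)^γ.
P₂ = 5.56 × 1.6^(5/3) = 12.17 atm.

P₂ ≈ 12.2 atm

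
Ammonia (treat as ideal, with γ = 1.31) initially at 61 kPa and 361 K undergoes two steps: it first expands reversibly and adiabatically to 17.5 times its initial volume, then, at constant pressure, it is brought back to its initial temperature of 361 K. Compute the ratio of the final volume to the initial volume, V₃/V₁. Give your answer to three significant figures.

V₃/V₁ ≈ 42.5

Adiabatic step: V₂/V₁ = 17.5; T₂ = T₁·(1/17.5)^(0.31) = 148.7 K.
Isobaric step: V₃/V₂ = T₃/T₂ = 361/148.7.
V₃/V₁ = (V₂/V₁)(V₃/V₂) = 17.5 × (361/148.7) = 42.5.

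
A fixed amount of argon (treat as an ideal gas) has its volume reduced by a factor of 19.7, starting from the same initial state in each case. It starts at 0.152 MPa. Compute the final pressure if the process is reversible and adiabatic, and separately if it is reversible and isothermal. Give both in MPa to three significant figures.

adiabatic: 21.8 MPa; isothermal: 2.99 MPa

For a monatomic ideal gas γ = 5/3.
Isothermal: P₂ = P₁(V₁/V₂) = 0.152×19.7 = 2.994 MPa.
Adiabatic: P₂ = P₁(V₁/V₂)^γ = 0.152×19.7^(5/3) = 21.84 MPa.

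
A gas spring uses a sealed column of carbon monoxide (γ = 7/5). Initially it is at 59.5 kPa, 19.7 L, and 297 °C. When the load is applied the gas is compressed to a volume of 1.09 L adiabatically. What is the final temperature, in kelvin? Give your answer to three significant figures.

For a reversible adiabat TV^(γ−1) is constant, so T₂ = T₁ (V₁/V₂)^(γ−1).
T₁ = 297 °C = 570.1 K.
T₂ = 570.1 × (19.7/1.09)^(2/5) = 1815 K.

T₂ ≈ 1810 K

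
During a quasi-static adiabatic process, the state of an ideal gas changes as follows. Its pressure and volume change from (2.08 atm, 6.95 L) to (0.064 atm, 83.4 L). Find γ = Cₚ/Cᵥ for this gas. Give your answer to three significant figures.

γ ≈ 1.40

PV^γ = const ⇒ γ = ln(P₂/P₁) / ln(V₁/V₂).
γ = ln(0.064/2.08) / ln(6.95/83.4) = 1.401.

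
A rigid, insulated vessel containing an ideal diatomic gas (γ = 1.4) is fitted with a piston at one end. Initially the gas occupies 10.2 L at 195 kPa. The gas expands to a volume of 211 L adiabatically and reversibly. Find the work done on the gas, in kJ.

P₂ = P₁(V₁/V₂)^γ = 195×(10.2/211)^(1.4) = 2.806 kPa.
For a reversible adiabat, W_by_gas = (P₁V₁ − P₂V₂)/(γ−1).
W_by = (195000×0.0102 − 2806×0.211) / (0.4) = 3492 J.
W_on_gas = −W_by = -3492 J.

W ≈ -3.49 kJ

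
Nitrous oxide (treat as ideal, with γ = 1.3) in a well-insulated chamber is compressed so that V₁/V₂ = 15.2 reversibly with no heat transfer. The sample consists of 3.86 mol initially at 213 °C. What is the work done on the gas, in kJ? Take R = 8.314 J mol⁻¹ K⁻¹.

Adiabatic: T₁V₁^(γ−1) = T₂V₂^(γ−1) ⇒ T₂ = T₁ (V₁/V₂)^(γ−1).
T₁ = 213 °C = 486.1 K.
T₂ = 486.1 × 15.2^(0.3) = 1100 K.
Q = 0, so ΔU = W_on_gas = nCᵥΔT with Cᵥ = R/(γ−1) = 27.71 J/(mol·K).
ΔU = 3.86 × 27.71 × (1100 − 486.1) = 65650 J.

W ≈ 65.6 kJ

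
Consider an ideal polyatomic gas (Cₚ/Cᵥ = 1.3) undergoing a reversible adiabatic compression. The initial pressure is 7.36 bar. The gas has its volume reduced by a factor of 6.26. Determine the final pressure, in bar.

Adiabatic: P₁V₁^γ = P₂V₂^γ ⇒ P₂ = P₁ (V₁/V₂)^γ.
P₂ = 7.36 × 6.26^(1.3) = 79.88 bar.

P₂ ≈ 79.9 bar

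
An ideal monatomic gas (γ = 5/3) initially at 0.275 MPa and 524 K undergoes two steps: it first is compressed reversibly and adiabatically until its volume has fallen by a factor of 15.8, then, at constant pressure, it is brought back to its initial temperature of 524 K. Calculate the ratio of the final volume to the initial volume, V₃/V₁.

V₃/V₁ ≈ 0.0101

Adiabatic step: V₂/V₁ = 0.06329; T₂ = T₁·15.8^(2/3) = 3299 K.
Isobaric step: V₃/V₂ = T₃/T₂ = 524/3299.
V₃/V₁ = (V₂/V₁)(V₃/V₂) = 0.06329 × (524/3299) = 0.01005.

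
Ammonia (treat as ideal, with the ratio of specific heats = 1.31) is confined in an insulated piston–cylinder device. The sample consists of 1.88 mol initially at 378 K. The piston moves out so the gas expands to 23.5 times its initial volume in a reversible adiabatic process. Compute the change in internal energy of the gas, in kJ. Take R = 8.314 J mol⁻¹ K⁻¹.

ΔU ≈ -11.9 kJ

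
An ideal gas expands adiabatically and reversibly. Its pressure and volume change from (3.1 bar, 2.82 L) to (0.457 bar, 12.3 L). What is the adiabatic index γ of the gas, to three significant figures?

γ ≈ 1.30

PV^γ = const ⇒ γ = ln(P₂/P₁) / ln(V₁/V₂).
γ = ln(0.457/3.1) / ln(2.82/12.3) = 1.3.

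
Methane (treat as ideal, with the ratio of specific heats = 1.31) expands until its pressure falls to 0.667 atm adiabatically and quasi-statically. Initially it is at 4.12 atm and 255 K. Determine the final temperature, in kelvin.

Along an adiabat T P^((1−γ)/γ) is constant, so T₂ = T₁ (P₂/P₁)^((γ−1)/γ).
T₂ = 255 × (0.667/4.12)^(0.237) = 165.7 K.

T₂ ≈ 166 K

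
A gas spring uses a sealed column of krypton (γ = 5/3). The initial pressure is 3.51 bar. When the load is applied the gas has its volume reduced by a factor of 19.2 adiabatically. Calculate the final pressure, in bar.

Adiabatic: P₁V₁^γ = P₂V₂^γ ⇒ P₂ = P₁ (V₁/V₂)^γ.
P₂ = 3.51 × 19.2^(5/3) = 483.2 bar.

P₂ ≈ 483 bar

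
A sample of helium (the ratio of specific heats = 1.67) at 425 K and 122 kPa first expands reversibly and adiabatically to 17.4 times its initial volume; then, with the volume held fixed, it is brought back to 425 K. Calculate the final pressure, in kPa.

P₃ ≈ 7.01 kPa

Adiabatic step (PV^γ = const): P₂ = 122×(1/17.4)^(1.67) = 1.034 kPa; T₂ = 425×(1/17.4)^(0.67) = 62.69 K.
Isochoric: P₃ = P₂(T₃/T₂) = 1.034 × (425/62.69) = 7.011 kPa.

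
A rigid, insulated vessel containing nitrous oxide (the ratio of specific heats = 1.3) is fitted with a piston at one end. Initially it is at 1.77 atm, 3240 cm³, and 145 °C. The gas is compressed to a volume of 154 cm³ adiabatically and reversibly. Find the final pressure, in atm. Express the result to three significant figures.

P₂ ≈ 92.9 atm

Adiabatic: P₁V₁^γ = P₂V₂^γ ⇒ P₂ = P₁ (V₁/V₂)^γ.
P₂ = 1.77 × (3240/154)^(1.3) = 92.88 atm.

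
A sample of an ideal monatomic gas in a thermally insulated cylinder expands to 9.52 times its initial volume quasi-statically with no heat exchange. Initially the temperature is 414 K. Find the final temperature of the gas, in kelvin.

T₂ ≈ 92.2 K

For a reversible adiabat TV^(γ−1) is constant, so T₂ = T₁ (V₁/V₂)^(γ−1).
For a monatomic ideal gas γ = 5/3, so γ−1 = 2/3.
T₂ = 414 × (1/9.52)^(2/3) = 92.17 K.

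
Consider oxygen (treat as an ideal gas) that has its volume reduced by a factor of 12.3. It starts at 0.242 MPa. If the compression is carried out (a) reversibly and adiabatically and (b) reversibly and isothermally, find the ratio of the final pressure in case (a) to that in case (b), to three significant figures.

P_adiabatic / P_isothermal ≈ 2.73

For a diatomic ideal gas γ = 7/5.
Isothermal: P_b = P₁(V₁/V₂) = 0.242×12.3.
Adiabatic: P_a = P₁(V₁/V₂)^γ = 0.242×12.3^(7/5).
P_a/P_b = (V₁/V₂)^(γ−1) = 12.3^(2/5) = 2.729.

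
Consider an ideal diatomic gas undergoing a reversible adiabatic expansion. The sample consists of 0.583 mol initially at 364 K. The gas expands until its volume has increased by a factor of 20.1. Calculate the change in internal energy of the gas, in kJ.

Adiabatic: T₁V₁^(γ−1) = T₂V₂^(γ−1) ⇒ T₂ = T₁ (V₁/V₂)^(γ−1).
γ = 7/5 for a diatomic ideal gas, so γ−1 = 2/5.
T₂ = 364 × (1/20.1)^(2/5) = 109.6 K.
Q = 0, so ΔU = W_on_gas = nCᵥΔT with Cᵥ = R/(γ−1) = 20.79 J/(mol·K).
ΔU = 0.583 × 20.79 × (109.6 − 364) = -3083 J.

ΔU ≈ -3.08 kJ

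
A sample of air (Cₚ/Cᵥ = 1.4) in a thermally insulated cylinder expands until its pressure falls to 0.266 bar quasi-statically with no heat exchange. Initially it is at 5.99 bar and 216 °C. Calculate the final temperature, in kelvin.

Along an adiabat T P^((1−γ)/γ) is constant, so T₂ = T₁ (P₂/P₁)^((γ−1)/γ).
T₁ = 216 °C = 489.1 K.
T₂ = 489.1 × (0.266/5.99)^(0.286) = 200.9 K.

T₂ ≈ 201 K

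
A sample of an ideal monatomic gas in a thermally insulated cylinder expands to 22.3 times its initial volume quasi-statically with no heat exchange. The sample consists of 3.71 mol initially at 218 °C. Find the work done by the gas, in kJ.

For a reversible adiabat TV^(γ−1) is constant, so T₂ = T₁ (V₁/V₂)^(γ−1).
γ = 5/3 for a monatomic ideal gas, so γ−1 = 2/3.
T₁ = 218 °C = 491.1 K.
T₂ = 491.1 × (1/22.3)^(2/3) = 61.99 K.
Q = 0, so ΔU = W_on_gas = nCᵥΔT with Cᵥ = R/(γ−1) = 12.47 J/(mol·K).
ΔU = 3.71 × 12.47 × (61.99 − 491.1) = -19860 J.
Work done by the gas = −ΔU = 19860 J.

W ≈ 19.9 kJ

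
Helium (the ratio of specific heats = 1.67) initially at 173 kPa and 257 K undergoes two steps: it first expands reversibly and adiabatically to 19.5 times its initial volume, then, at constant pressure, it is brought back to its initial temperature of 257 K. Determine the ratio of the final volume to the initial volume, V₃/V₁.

Adiabatic step: V₂/V₁ = 19.5; T₂ = T₁·(1/19.5)^(0.67) = 35.12 K.
Isobaric step: V₃/V₂ = T₃/T₂ = 257/35.12.
V₃/V₁ = (V₂/V₁)(V₃/V₂) = 19.5 × (257/35.12) = 142.7.

V₃/V₁ ≈ 143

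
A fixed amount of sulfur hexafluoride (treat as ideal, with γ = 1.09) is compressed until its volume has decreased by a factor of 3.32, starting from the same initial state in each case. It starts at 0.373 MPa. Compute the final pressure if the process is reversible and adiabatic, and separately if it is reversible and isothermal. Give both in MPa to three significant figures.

adiabatic: 1.38 MPa; isothermal: 1.24 MPa

Isothermal: P₂ = P₁(V₁/V₂) = 0.373×3.32 = 1.238 MPa.
Adiabatic: P₂ = P₁(V₁/V₂)^γ = 0.373×3.32^(1.09) = 1.38 MPa.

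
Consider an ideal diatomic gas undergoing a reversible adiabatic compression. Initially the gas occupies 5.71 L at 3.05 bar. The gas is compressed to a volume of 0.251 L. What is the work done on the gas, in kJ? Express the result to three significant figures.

γ = 7/5 for a diatomic ideal gas.
P₂ = P₁(V₁/V₂)^γ = 3.05×(5.71/0.251)^(7/5) = 242.1 bar.
For a reversible adiabat, W_by_gas = (P₁V₁ − P₂V₂)/(γ−1).
W_by = (305000×0.00571 − 2.421×10^7×0.000251) / (2/5) = -10840 J.
W_on_gas = −W_by = 10840 J.

W ≈ 10.8 kJ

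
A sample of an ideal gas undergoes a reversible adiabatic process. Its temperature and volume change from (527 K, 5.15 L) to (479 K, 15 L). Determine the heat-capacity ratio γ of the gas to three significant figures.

γ ≈ 1.09

TV^(γ−1) = const ⇒ γ − 1 = ln(T₂/T₁) / ln(V₁/V₂).
γ = 1 + ln(479/527) / ln(5.15/15) = 1.089.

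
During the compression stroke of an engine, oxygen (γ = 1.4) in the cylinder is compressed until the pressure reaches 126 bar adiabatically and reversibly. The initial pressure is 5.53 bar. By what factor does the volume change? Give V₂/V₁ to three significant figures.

V₂/V₁ ≈ 0.107

From PV^γ = const, V₂/V₁ = (P₁/P₂)^(1/γ).
V₂/V₁ = (5.53/126)^(0.714) = 0.1072.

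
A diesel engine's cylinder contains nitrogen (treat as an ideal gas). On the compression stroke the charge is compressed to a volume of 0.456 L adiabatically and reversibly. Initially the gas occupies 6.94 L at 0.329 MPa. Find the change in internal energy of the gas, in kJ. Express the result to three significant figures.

ΔU ≈ 11.3 kJ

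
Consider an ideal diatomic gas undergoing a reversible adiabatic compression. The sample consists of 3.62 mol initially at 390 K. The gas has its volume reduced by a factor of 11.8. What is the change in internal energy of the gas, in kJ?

For a reversible adiabat TV^(γ−1) is constant, so T₂ = T₁ (V₁/V₂)^(γ−1).
γ = 7/5 for a diatomic ideal gas, so γ−1 = 2/5.
T₂ = 390 × 11.8^(2/5) = 1047 K.
Q = 0, so ΔU = W_on_gas = nCᵥΔT with Cᵥ = R/(γ−1) = 20.79 J/(mol·K).
ΔU = 3.62 × 20.79 × (1047 − 390) = 49410 J.

ΔU ≈ 49.4 kJ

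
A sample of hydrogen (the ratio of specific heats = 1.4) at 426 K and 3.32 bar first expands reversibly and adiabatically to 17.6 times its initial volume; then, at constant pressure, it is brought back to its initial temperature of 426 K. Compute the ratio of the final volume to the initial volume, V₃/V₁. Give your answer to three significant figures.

V₃/V₁ ≈ 55.4

Adiabatic step: V₂/V₁ = 17.6; T₂ = T₁·(1/17.6)^(0.4) = 135.3 K.
Isobaric step: V₃/V₂ = T₃/T₂ = 426/135.3.
V₃/V₁ = (V₂/V₁)(V₃/V₂) = 17.6 × (426/135.3) = 55.43.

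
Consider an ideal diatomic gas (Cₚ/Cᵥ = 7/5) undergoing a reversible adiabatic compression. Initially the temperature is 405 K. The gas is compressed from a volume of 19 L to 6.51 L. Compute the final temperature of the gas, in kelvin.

T₂ ≈ 622 K

Adiabatic: T₁V₁^(γ−1) = T₂V₂^(γ−1) ⇒ T₂ = T₁ (V₁/V₂)^(γ−1).
T₂ = 405 × (19/6.51)^(2/5) = 621.6 K.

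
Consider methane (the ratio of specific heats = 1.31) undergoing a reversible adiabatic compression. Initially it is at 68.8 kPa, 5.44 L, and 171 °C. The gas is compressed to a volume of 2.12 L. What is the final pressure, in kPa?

Adiabatic: P₁V₁^γ = P₂V₂^γ ⇒ P₂ = P₁ (V₁/V₂)^γ.
P₂ = 68.8 × (5.44/2.12)^(1.31) = 236.4 kPa.

P₂ ≈ 236 kPa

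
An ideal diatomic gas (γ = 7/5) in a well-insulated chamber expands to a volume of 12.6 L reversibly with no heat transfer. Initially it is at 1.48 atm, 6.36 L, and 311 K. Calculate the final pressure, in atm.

P₂ ≈ 0.568 atm

Adiabatic: P₁V₁^γ = P₂V₂^γ ⇒ P₂ = P₁ (V₁/V₂)^γ.
P₂ = 1.48 × (6.36/12.6)^(7/5) = 0.5683 atm.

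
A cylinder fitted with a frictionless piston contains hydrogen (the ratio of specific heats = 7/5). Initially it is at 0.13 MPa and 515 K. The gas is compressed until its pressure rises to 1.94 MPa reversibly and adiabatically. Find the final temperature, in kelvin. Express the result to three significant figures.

Along an adiabat T P^((1−γ)/γ) is constant, so T₂ = T₁ (P₂/P₁)^((γ−1)/γ).
T₂ = 515 × (1.94/0.13)^(2/7) = 1115 K.

T₂ ≈ 1110 K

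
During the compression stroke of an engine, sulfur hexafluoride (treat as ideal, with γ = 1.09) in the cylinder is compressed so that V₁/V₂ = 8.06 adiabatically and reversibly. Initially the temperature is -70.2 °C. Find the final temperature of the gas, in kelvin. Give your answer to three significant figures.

For a reversible adiabat TV^(γ−1) is constant, so T₂ = T₁ (V₁/V₂)^(γ−1).
T₁ = -70.2 °C = 202.9 K.
T₂ = 202.9 × 8.06^(0.09) = 244.9 K.

T₂ ≈ 245 K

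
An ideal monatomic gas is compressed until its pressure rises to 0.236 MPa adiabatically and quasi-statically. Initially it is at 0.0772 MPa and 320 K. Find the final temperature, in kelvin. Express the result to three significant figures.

T₂ ≈ 500 K

Adiabatic: T₂/T₁ = (P₂/P₁)^((γ−1)/γ).
For a monatomic ideal gas γ = 5/3, so (γ−1)/γ = 2/5.
T₂ = 320 × (0.236/0.0772)^(2/5) = 500.3 K.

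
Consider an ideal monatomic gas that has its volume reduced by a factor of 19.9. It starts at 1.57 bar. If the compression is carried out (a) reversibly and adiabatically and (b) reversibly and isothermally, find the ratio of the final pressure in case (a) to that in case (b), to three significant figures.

For a monatomic ideal gas γ = 5/3.
Isothermal: P_b = P₁(V₁/V₂) = 1.57×19.9.
Adiabatic: P_a = P₁(V₁/V₂)^γ = 1.57×19.9^(5/3).
P_a/P_b = (V₁/V₂)^(γ−1) = 19.9^(2/3) = 7.343.

P_adiabatic / P_isothermal ≈ 7.34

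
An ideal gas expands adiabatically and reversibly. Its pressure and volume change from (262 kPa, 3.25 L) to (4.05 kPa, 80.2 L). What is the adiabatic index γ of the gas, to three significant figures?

PV^γ = const ⇒ γ = ln(P₂/P₁) / ln(V₁/V₂).
γ = ln(4.05/262) / ln(3.25/80.2) = 1.301.

γ ≈ 1.30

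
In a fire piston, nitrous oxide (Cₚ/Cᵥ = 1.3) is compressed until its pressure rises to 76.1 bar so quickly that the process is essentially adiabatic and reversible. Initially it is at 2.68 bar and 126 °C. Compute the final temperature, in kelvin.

Adiabatic: T₂/T₁ = (P₂/P₁)^((γ−1)/γ).
T₁ = 126 °C = 399.1 K.
T₂ = 399.1 × (76.1/2.68)^(0.231) = 864 K.

T₂ ≈ 864 K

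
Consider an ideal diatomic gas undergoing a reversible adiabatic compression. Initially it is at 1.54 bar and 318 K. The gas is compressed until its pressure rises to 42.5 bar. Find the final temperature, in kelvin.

T₂ ≈ 821 K

Adiabatic: T₂/T₁ = (P₂/P₁)^((γ−1)/γ).
For a diatomic ideal gas γ = 7/5, so (γ−1)/γ = 2/7.
T₂ = 318 × (42.5/1.54)^(2/7) = 820.5 K.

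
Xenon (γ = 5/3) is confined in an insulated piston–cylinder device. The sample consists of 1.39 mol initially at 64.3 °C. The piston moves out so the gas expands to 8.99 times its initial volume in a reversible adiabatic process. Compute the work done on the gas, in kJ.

Adiabatic: T₁V₁^(γ−1) = T₂V₂^(γ−1) ⇒ T₂ = T₁ (V₁/V₂)^(γ−1).
T₁ = 64.3 °C = 337.4 K.
T₂ = 337.4 × (1/8.99)^(2/3) = 78.05 K.
Q = 0, so ΔU = W_on_gas = nCᵥΔT with Cᵥ = R/(γ−1) = 12.47 J/(mol·K).
ΔU = 1.39 × 12.47 × (78.05 − 337.4) = -4497 J.

W ≈ -4.50 kJ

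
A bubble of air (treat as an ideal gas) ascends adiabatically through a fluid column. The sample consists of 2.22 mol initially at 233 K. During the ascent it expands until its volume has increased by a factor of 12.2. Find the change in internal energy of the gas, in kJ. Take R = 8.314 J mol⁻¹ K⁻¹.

For a reversible adiabat TV^(γ−1) is constant, so T₂ = T₁ (V₁/V₂)^(γ−1).
γ = 7/5 for a diatomic ideal gas, so γ−1 = 2/5.
T₂ = 233 × (1/12.2)^(2/5) = 85.67 K.
Q = 0, so ΔU = W_on_gas = nCᵥΔT with Cᵥ = R/(γ−1) = 20.79 J/(mol·K).
ΔU = 2.22 × 20.79 × (85.67 − 233) = -6798 J.

ΔU ≈ -6.80 kJ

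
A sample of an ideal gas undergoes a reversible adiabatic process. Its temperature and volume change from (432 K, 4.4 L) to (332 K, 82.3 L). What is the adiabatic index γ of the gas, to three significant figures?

TV^(γ−1) = const ⇒ γ − 1 = ln(T₂/T₁) / ln(V₁/V₂).
γ = 1 + ln(332/432) / ln(4.4/82.3) = 1.09.

γ ≈ 1.09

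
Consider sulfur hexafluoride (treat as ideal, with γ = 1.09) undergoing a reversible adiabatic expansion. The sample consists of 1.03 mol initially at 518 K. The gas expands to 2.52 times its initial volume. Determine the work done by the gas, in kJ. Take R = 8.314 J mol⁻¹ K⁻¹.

W ≈ 3.93 kJ

For a reversible adiabat TV^(γ−1) is constant, so T₂ = T₁ (V₁/V₂)^(γ−1).
T₂ = 518 × (1/2.52)^(0.09) = 476.7 K.
Q = 0, so ΔU = W_on_gas = nCᵥΔT with Cᵥ = R/(γ−1) = 92.38 J/(mol·K).
ΔU = 1.03 × 92.38 × (476.7 − 518) = -3934 J.
Work done by the gas = −ΔU = 3934 J.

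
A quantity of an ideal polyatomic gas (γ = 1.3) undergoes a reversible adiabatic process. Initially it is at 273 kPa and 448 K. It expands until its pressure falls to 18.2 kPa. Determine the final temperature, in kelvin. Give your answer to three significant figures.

T₂ ≈ 240 K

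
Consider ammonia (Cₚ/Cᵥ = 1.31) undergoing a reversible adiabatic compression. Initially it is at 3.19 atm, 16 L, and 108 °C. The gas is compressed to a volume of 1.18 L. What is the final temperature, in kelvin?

T₂ ≈ 855 K

For a reversible adiabat TV^(γ−1) is constant, so T₂ = T₁ (V₁/V₂)^(γ−1).
T₁ = 108 °C = 381.1 K.
T₂ = 381.1 × (16/1.18)^(0.31) = 855.2 K.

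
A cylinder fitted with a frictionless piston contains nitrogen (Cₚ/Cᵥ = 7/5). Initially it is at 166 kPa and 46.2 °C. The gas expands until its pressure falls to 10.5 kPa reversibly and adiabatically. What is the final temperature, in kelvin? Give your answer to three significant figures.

T₂ ≈ 145 K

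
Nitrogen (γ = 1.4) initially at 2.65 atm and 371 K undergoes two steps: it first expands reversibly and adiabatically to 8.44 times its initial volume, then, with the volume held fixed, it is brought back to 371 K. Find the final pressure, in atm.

P₃ ≈ 0.314 atm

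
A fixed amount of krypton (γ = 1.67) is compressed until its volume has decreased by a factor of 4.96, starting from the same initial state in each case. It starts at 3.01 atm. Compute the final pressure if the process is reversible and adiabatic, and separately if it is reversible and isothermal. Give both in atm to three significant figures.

adiabatic: 43.7 atm; isothermal: 14.9 atm

Isothermal: P₂ = P₁(V₁/V₂) = 3.01×4.96 = 14.93 atm.
Adiabatic: P₂ = P₁(V₁/V₂)^γ = 3.01×4.96^(1.67) = 43.65 atm.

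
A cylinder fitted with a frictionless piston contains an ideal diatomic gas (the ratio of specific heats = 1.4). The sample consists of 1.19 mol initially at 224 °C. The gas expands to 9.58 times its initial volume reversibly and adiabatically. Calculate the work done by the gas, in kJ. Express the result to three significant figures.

W ≈ 7.32 kJ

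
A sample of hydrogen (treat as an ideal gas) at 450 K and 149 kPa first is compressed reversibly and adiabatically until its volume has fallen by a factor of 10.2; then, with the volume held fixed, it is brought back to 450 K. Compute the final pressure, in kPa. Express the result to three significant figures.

P₃ ≈ 1520 kPa

For a diatomic ideal gas γ = 7/5.
Adiabatic step (PV^γ = const): P₂ = 149×10.2^(7/5) = 3848 kPa; T₂ = 450×10.2^(2/5) = 1139 K.
Isochoric: P₃ = P₂(T₃/T₂) = 3848 × (450/1139) = 1520 kPa.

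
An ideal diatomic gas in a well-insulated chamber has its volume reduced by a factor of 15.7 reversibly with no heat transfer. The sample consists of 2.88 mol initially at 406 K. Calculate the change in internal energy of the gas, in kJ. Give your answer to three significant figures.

ΔU ≈ 48.8 kJ

For a reversible adiabat TV^(γ−1) is constant, so T₂ = T₁ (V₁/V₂)^(γ−1).
γ = 7/5 for a diatomic ideal gas, so γ−1 = 2/5.
T₂ = 406 × 15.7^(2/5) = 1221 K.
Q = 0, so ΔU = W_on_gas = nCᵥΔT with Cᵥ = R/(γ−1) = 20.79 J/(mol·K).
ΔU = 2.88 × 20.79 × (1221 − 406) = 48820 J.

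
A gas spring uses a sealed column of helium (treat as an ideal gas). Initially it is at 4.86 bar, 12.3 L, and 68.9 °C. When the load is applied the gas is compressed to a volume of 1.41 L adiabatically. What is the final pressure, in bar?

P₂ ≈ 180 bar

Adiabatic: P₁V₁^γ = P₂V₂^γ ⇒ P₂ = P₁ (V₁/V₂)^γ.
γ = 5/3 for a monatomic ideal gas.
P₂ = 4.86 × (12.3/1.41)^(5/3) = 179.7 bar.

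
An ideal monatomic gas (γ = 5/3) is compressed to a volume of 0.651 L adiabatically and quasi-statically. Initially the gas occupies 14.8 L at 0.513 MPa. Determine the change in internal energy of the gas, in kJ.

P₂ = P₁(V₁/V₂)^γ = 0.513×(14.8/0.651)^(5/3) = 93.59 MPa.
For a reversible adiabat, W_by_gas = (P₁V₁ − P₂V₂)/(γ−1).
W_by = (513000×0.0148 − 9.359×10^7×0.000651) / (2/3) = -80010 J.
Q = 0 ⇒ ΔU = −W_by = 80010 J.

ΔU ≈ 80.0 kJ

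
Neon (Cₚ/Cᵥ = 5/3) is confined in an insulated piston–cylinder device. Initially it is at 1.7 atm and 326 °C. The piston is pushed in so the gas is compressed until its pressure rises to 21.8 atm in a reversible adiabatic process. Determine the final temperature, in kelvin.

Along an adiabat T P^((1−γ)/γ) is constant, so T₂ = T₁ (P₂/P₁)^((γ−1)/γ).
T₁ = 326 °C = 599.1 K.
T₂ = 599.1 × (21.8/1.7)^(2/5) = 1662 K.

T₂ ≈ 1660 K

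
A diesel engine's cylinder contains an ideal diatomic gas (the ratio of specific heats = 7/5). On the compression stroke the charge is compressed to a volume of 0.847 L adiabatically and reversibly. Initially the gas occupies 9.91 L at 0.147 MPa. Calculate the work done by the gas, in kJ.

W ≈ -6.10 kJ

P₂ = P₁(V₁/V₂)^γ = 0.147×(9.91/0.847)^(7/5) = 4.6 MPa.
For a reversible adiabat, W_by_gas = (P₁V₁ − P₂V₂)/(γ−1).
W_by = (147000×0.00991 − 4.6×10^6×0.000847) / (2/5) = -6099 J.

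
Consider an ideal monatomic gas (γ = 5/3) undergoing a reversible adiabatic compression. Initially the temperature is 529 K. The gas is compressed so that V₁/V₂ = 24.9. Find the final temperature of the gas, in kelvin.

T₂ ≈ 4510 K

Adiabatic: T₁V₁^(γ−1) = T₂V₂^(γ−1) ⇒ T₂ = T₁ (V₁/V₂)^(γ−1).
T₂ = 529 × 24.9^(2/3) = 4511 K.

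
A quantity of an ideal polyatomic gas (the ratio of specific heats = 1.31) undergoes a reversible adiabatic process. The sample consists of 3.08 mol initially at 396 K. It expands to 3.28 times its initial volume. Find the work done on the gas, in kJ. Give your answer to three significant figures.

Adiabatic: T₁V₁^(γ−1) = T₂V₂^(γ−1) ⇒ T₂ = T₁ (V₁/V₂)^(γ−1).
T₂ = 396 × (1/3.28)^(0.31) = 274 K.
Q = 0, so ΔU = W_on_gas = nCᵥΔT with Cᵥ = R/(γ−1) = 26.82 J/(mol·K).
ΔU = 3.08 × 26.82 × (274 − 396) = -10080 J.

W ≈ -10.1 kJ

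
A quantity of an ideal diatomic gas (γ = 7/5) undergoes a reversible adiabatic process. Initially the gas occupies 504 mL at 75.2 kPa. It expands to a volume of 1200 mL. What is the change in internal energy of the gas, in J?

ΔU ≈ -27.8 J

P₂ = P₁(V₁/V₂)^γ = 75.2×(504/1200)^(7/5) = 22.32 kPa.
For a reversible adiabat, W_by_gas = (P₁V₁ − P₂V₂)/(γ−1).
W_by = (75200×0.000504 − 22320×0.0012) / (2/5) = 27.78 J.
Q = 0 ⇒ ΔU = −W_by = -27.78 J.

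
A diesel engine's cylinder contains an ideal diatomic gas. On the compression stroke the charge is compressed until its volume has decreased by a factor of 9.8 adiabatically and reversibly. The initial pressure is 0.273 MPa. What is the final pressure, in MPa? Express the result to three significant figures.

Adiabatic: P₁V₁^γ = P₂V₂^γ ⇒ P₂ = P₁ (V₁/V₂)^γ.
For a diatomic ideal gas γ = 7/5.
P₂ = 0.273 × 9.8^(7/5) = 6.666 MPa.

P₂ ≈ 6.67 MPa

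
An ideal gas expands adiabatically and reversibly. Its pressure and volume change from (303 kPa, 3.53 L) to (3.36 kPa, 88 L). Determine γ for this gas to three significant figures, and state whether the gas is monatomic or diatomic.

γ ≈ 1.40; diatomic

PV^γ = const ⇒ γ = ln(P₂/P₁) / ln(V₁/V₂).
γ = ln(3.36/303) / ln(3.53/88) = 1.4.
γ ≈ 1.40 is close to 7/5, so the gas is diatomic.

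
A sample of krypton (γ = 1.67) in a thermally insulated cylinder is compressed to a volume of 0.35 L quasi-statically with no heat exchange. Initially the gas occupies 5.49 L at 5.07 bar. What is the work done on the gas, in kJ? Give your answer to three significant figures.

W ≈ 22.1 kJ

P₂ = P₁(V₁/V₂)^γ = 5.07×(5.49/0.35)^(1.67) = 502.9 bar.
For a reversible adiabat, W_by_gas = (P₁V₁ − P₂V₂)/(γ−1).
W_by = (507000×0.00549 − 5.029×10^7×0.00035) / (0.67) = -22120 J.
W_on_gas = −W_by = 22120 J.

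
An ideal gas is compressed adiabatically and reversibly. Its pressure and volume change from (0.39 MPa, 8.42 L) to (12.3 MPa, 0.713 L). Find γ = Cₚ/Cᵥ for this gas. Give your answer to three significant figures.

γ ≈ 1.40

PV^γ = const ⇒ γ = ln(P₂/P₁) / ln(V₁/V₂).
γ = ln(12.3/0.39) / ln(8.42/0.713) = 1.398.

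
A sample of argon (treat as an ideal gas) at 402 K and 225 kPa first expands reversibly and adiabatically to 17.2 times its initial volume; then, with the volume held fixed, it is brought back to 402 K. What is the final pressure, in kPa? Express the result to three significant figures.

P₃ ≈ 13.1 kPa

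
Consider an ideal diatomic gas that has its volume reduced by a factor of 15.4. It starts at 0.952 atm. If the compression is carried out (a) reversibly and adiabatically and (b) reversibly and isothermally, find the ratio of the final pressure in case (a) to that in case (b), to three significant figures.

P_adiabatic / P_isothermal ≈ 2.99

For a diatomic ideal gas γ = 7/5.
Isothermal: P_b = P₁(V₁/V₂) = 0.952×15.4.
Adiabatic: P_a = P₁(V₁/V₂)^γ = 0.952×15.4^(7/5).
P_a/P_b = (V₁/V₂)^(γ−1) = 15.4^(2/5) = 2.985.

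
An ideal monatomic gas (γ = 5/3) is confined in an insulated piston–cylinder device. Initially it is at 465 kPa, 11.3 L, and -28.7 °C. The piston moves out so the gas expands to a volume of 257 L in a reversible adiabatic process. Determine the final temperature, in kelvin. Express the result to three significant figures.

T₂ ≈ 30.5 K

Adiabatic: T₁V₁^(γ−1) = T₂V₂^(γ−1) ⇒ T₂ = T₁ (V₁/V₂)^(γ−1).
T₁ = -28.7 °C = 244.4 K.
T₂ = 244.4 × (11.3/257)^(2/3) = 30.45 K.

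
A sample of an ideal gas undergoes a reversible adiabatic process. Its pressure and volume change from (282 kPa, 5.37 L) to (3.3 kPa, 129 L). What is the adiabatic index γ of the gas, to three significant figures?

PV^γ = const ⇒ γ = ln(P₂/P₁) / ln(V₁/V₂).
γ = ln(3.3/282) / ln(5.37/129) = 1.399.

γ ≈ 1.40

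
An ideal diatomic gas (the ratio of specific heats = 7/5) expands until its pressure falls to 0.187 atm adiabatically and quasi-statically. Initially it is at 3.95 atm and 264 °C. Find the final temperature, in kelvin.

Along an adiabat T P^((1−γ)/γ) is constant, so T₂ = T₁ (P₂/P₁)^((γ−1)/γ).
T₁ = 264 °C = 537.1 K.
T₂ = 537.1 × (0.187/3.95)^(2/7) = 224.7 K.

T₂ ≈ 225 K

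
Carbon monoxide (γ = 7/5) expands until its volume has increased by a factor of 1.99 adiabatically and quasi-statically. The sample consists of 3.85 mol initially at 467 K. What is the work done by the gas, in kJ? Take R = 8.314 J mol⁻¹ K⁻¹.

Adiabatic: T₁V₁^(γ−1) = T₂V₂^(γ−1) ⇒ T₂ = T₁ (V₁/V₂)^(γ−1).
T₂ = 467 × (1/1.99)^(2/5) = 354.6 K.
Q = 0, so ΔU = W_on_gas = nCᵥΔT with Cᵥ = R/(γ−1) = 20.79 J/(mol·K).
ΔU = 3.85 × 20.79 × (354.6 − 467) = -8992 J.
Work done by the gas = −ΔU = 8992 J.

W ≈ 8.99 kJ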